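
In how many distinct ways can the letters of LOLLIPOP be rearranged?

Letters (I:1, L:3, O:2, P:2). Total letters: 8.
Permutations = 8!/(3! x 2! x 2!).

Final answer: 1680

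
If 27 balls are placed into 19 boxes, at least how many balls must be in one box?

By the pigeonhole principle: ceiling(27/19).

Final answer: 2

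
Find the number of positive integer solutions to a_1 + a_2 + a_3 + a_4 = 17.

Substitute a'_i = a_i - 1 (so a'_i >= 0). Then sum a'_i = 17 - 4 = 13.
Stars and bars: C(13+4-1, 4-1) = C(16,3).

Final answer: C(16,3) = 560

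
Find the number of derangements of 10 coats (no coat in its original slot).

D(n) = (n-1)(D(n-1) + D(n-2)), D(0)=1, D(1)=0.
D(2) = 1 x (0 + 1) = 1
D(3) = 2 x (1 + 0) = 2
D(4) = 3 x (2 + 1) = 9
D(5) = 4 x (9 + 2) = 44
D(6) = 5 x (44 + 9) = 265
D(7) = 6 x (265 + 44) = 1854
D(8) = 7 x (1854 + 265) = 14833
D(9) = 8 x (14833 + 1854) = 133496
D(10) = 9 x (D(9) + D(8)) = 9 x (133496 + 14833)

Final answer: D(10) = 1334961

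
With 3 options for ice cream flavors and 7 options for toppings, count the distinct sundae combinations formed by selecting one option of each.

By the multiplication principle: 3 x 7.

Final answer: 21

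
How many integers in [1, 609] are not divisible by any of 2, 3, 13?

|div by 2|=304, |div by 3|=203, |div by 13|=46.
|div by 2&3|=101, |div by 2&13|=23, |div by 3&13|=15, |div by all|=7.
By inclusion-exclusion, divisible by at least one: 304+203+46-101-23-15+7 = 421.
Not divisible by any: 609 - 421.

Final answer: 188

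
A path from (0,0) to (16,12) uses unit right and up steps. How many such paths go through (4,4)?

Paths (0,0)->(4,4): C(8,4) = 70.
Paths (4,4)->(16,12): C(20,8) = 125970.
By multiplication principle: 70 x 125970.

Final answer: 8817900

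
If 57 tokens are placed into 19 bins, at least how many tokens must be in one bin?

By the pigeonhole principle: ceiling(57/19).

Final answer: 3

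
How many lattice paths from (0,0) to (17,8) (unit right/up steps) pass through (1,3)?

Paths (0,0)->(1,3): C(4,3) = 4.
Paths (1,3)->(17,8): C(21,5) = 20349.
By multiplication principle: 4 x 20349.

Final answer: 81396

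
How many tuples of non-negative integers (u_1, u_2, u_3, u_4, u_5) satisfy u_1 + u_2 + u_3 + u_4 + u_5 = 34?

Stars and bars with 34 stars and 4 bars:
C(34+5-1, 5-1) = C(38,4).

Final answer: C(38,4) = 73815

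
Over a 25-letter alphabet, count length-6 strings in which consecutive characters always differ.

First character: 25 choices. Each subsequent: 24 choices (must differ from the previous one).
Total: 25 x 24^5.

Final answer: 25 x 24^{5} = 199065600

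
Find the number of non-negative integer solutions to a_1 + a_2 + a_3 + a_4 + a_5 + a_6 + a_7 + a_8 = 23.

Stars and bars with 23 stars and 7 bars:
C(23+8-1, 8-1) = C(30,7).

Final answer: C(30,7) = 2035800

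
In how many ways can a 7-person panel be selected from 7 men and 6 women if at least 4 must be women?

Sum over valid woman counts:
C(6,4)C(7,3) = 525
C(6,5)C(7,2) = 126
C(6,6)C(7,1) = 7
Total: 525 + 126 + 7.

Final answer: 658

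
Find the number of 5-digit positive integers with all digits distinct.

First digit: 9 (not 0). Second: 9 (not first). Third: 8, etc.
Total: 9 x 9 x 8 x 7 x 6.

Final answer: 27216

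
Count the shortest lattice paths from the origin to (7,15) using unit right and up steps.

Each path has 7 right steps and 15 up steps in some order (22 steps total).
Choose which 15 of the 22 steps are up: C(22,15).

Final answer: C(22,15) = 170544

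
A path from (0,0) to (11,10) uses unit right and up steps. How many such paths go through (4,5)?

Paths (0,0)->(4,5): C(9,5) = 126.
Paths (4,5)->(11,10): C(12,5) = 792.
By multiplication principle: 126 x 792.

Final answer: 99792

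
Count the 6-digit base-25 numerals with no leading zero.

Leading digit: 24 options (nonzero). Other 5 digit(s): 25 options each.
Total: 24 x 25^5.

Final answer: 234375000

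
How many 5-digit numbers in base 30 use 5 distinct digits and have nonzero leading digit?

The leading digit has 29 choices (anything but zero); the next has 29 (anything but the first), then 28, and so on, one fewer each time.
Total: 29 x 29 x 28 x 27 x 26.

Final answer: 16530696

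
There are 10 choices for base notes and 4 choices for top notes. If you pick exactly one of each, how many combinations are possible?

By the multiplication principle: 10 x 4.

Final answer: 40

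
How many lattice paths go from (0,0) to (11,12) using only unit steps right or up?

Each path has 11 right steps and 12 up steps in some order (23 steps total).
Choose which 12 of the 23 steps are up: C(23,12).

Final answer: C(23,12) = 1352078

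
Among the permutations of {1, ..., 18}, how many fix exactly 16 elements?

Choose which 16 elements are fixed: C(18,16) = 153.
Derange the remaining 2 using D(j) = (j-1)(D(j-1) + D(j-2)), D(0)=1, D(1)=0: D(2)=1.
Total: 153 x 1.

Final answer: C(18,16) D(2) = 153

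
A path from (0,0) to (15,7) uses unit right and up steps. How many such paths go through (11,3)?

Paths (0,0)->(11,3): C(14,3) = 364.
Paths (11,3)->(15,7): C(8,4) = 70.
By multiplication principle: 364 x 70.

Final answer: 25480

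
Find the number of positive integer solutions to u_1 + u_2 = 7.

Substitute u'_i = u_i - 1 (so u'_i >= 0). Then sum u'_i = 7 - 2 = 5.
Stars and bars: C(5+2-1, 2-1) = C(6,1).

Final answer: C(6,1) = 6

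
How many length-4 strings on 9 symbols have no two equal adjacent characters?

Let g(n) count such strings. g(1) = 9, and each valid string of length n-1 extends in 8 ways (any symbol but the last), so g(n) = 8 g(n-1).
Total: g(4) = 9 x 8^3.

Final answer: 9 x 8^{3} = 4608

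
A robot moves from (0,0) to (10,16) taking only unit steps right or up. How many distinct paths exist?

Each path has 10 right steps and 16 up steps in some order (26 steps total).
Choose which 16 of the 26 steps are up: C(26,16).

Final answer: C(26,16) = 5311735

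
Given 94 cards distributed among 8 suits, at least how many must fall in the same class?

By pigeonhole with 94 objects and 8 categories: ceiling(94/8).

Final answer: 12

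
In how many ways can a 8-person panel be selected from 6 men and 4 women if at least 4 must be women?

Sum over valid woman counts:
C(4,4)C(6,4).

Final answer: 15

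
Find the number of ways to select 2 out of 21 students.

C(21,2) = 21!/(2! x (21-2)!).

Final answer: C(21,2) = 210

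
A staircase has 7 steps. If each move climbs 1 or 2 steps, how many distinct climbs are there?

Condition on the final move: it is a 1-step (f(n-1) ways to get there) or a 2-step (f(n-2) ways), so f(n) = f(n-1) + f(n-2), with f(1)=1, f(2)=2.
Building up term by term: f(1)=1, f(2)=2, f(3)=3, f(4)=5, f(5)=8, f(6)=13, f(7)=21.

Final answer: 21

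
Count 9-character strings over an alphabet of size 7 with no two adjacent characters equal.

First character: 7 choices. Each subsequent: 6 choices (must differ from the previous one).
Total: 7 x 6^8.

Final answer: 7 x 6^{8} = 11757312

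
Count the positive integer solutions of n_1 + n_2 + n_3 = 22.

Substitute n'_i = n_i - 1 (so n'_i >= 0). Then sum n'_i = 22 - 3 = 19.
Stars and bars: C(19+3-1, 3-1) = C(21,2).

Final answer: C(21,2) = 210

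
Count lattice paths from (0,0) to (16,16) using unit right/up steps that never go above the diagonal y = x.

Total monotonic paths to (16,16): C(32,16) = 601080390.
Paths that cross above y=x (reflection bijection): C(32,17) = 565722720.
Valid Dyck paths: 601080390 - 565722720.
(Equivalently, C_{16} = C(32,16)/17 = 601080390/17.)

Final answer: C_{16} = 35357670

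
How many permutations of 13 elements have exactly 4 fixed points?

Choose which 4 elements are fixed: C(13,4) = 715.
Derange the remaining 9 using D(j) = (j-1)(D(j-1) + D(j-2)), D(0)=1, D(1)=0: D(2)=1, D(3)=2, D(4)=9, D(5)=44, D(6)=265, D(7)=1854, D(8)=14833, D(9)=133496.
Total: 715 x 133496.

Final answer: C(13,4) D(9) = 95449640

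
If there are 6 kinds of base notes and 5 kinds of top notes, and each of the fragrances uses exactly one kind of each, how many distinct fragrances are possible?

By the multiplication principle: 6 x 5.

Final answer: 30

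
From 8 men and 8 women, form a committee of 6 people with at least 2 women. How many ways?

Sum over valid woman counts:
C(8,2)C(8,4) = 1960
C(8,3)C(8,3) = 3136
C(8,4)C(8,2) = 1960
C(8,5)C(8,1) = 448
C(8,6)C(8,0) = 28
Total: 1960 + 3136 + 1960 + 448 + 28.

Final answer: 7532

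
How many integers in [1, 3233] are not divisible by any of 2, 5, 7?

|div by 2|=1616, |div by 5|=646, |div by 7|=461.
|div by 2&5|=323, |div by 2&7|=230, |div by 5&7|=92, |div by all|=46.
By inclusion-exclusion, divisible by at least one: 1616+646+461-323-230-92+46 = 2124.
Not divisible by any: 3233 - 2124.

Final answer: 1109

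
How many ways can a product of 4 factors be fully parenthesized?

The structures are counted by the Catalan number C_n. Here n = 4 - 1 = 3.
C_n = C(2n,n)/(n+1), so C_{3} = C(6,3)/4 = 20/4.

Final answer: C_{3} = 5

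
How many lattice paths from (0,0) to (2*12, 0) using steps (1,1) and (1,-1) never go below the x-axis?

Total monotonic paths to (12,12): C(24,12) = 2704156.
Reflecting each bad path at its first crossing gives a bijection with paths to (11,13): C(24,13) = 2496144.
Valid Dyck paths: 2704156 - 2496144.
(Check: C(24,12) - C(24,13) = C(24,12)/13, the Catalan number C_{12}.)

Final answer: C_{12} = 208012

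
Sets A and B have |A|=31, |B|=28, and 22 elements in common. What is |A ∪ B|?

|A union B| = |A| + |B| - |A intersect B| = 31 + 28 - 22.

Final answer: 37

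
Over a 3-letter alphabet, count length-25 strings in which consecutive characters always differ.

Let g(n) count such strings. g(1) = 3, and each valid string of length n-1 extends in 2 ways (any symbol but the last), so g(n) = 2 g(n-1).
Total: g(25) = 3 x 2^24.

Final answer: 3 x 2^{24} = 50331648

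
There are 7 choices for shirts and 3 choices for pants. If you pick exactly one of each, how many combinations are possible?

By the multiplication principle: 7 x 3.

Final answer: 21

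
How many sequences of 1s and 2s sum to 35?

Let f(n) be the number of climbs. Removing the last move (1 or 2 steps) gives f(n) = f(n-1) + f(n-2); base cases f(1)=1, f(2)=2.
Building up term by term: f(1)=1, f(2)=2, f(3)=3, f(4)=5, f(5)=8, f(6)=13, f(7)=21, f(8)=34, f(9)=55, f(10)=89, f(11)=144, f(12)=233, f(13)=377, f(14)=610, f(15)=987, f(16)=1597, f(17)=2584, f(18)=4181, f(19)=6765, f(20)=10946, f(21)=17711, f(22)=28657, f(23)=46368, f(24)=75025, f(25)=121393, f(26)=196418, f(27)=317811, f(28)=514229, f(29)=832040, f(30)=1346269, f(31)=2178309, f(32)=3524578, f(33)=5702887, f(34)=9227465, f(35)=14930352.

Final answer: 14930352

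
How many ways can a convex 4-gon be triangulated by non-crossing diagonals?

This is a standard Catalan-number count: the answer is C_n. Here n = 4 - 2 = 2.
C_n = C(2n,n)/(n+1), so C_{2} = C(4,2)/3 = 6/3.

Final answer: C_{2} = 2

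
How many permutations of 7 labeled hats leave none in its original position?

Derangements satisfy D(n) = (n-1)(D(n-1) + D(n-2)), starting from D(0)=1, D(1)=0.
D(2) = 1 x (0 + 1) = 1
D(3) = 2 x (1 + 0) = 2
D(4) = 3 x (2 + 1) = 9
D(5) = 4 x (9 + 2) = 44
D(6) = 5 x (44 + 9) = 265
D(7) = 6 x (D(6) + D(5)) = 6 x (265 + 44)

Final answer: D(7) = 1854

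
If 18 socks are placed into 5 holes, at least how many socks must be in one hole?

By the pigeonhole principle: ceiling(18/5).

Final answer: 4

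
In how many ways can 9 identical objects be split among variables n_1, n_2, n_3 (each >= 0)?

Stars and bars with 9 stars and 2 bars:
C(9+3-1, 3-1) = C(11,2).

Final answer: C(11,2) = 55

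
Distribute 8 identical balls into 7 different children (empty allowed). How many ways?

Stars and bars: C(n+k-1, k-1) = C(14,6).

Final answer: C(14,6) = 3003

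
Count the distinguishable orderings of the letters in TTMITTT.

Letters (I:1, M:1, T:5). Total letters: 7.
Permutations = 7!/(5!).

Final answer: 42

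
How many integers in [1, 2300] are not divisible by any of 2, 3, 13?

|div by 2|=1150, |div by 3|=766, |div by 13|=176.
|div by 2&3|=383, |div by 2&13|=88, |div by 3&13|=58, |div by all|=29.
By inclusion-exclusion, divisible by at least one: 1150+766+176-383-88-58+29 = 1592.
Not divisible by any: 2300 - 1592.

Final answer: 708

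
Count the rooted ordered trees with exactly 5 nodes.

This is counted by the nth Catalan number C_n. Here n = 5 - 1 = 4.
C_n = (2n)!/(n!(n+1)!), so C_{4} = 8!/(4! x 5!) = C(8,4)/5 = 70/5.

Final answer: C_{4} = 14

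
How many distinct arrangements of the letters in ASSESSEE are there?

Letters (A:1, E:3, S:4). Total letters: 8.
Permutations = 8!/(4! x 3!).

Final answer: 280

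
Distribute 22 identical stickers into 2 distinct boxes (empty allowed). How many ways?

Stars and bars: C(n+k-1, k-1) = C(23,1).

Final answer: C(23,1) = 23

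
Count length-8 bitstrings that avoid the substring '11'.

Classify by the final bit: ...0 gives a(n-1) strings, ...01 gives a(n-2) strings. Thus a(n) = a(n-1) + a(n-2) with a(1)=2, a(2)=3.
Computing successive values: a(1)=2, a(2)=3, a(3)=5, a(4)=8, a(5)=13, a(6)=21, a(7)=34, a(8)=55.

Final answer: 55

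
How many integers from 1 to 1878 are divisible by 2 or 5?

Multiples of 2: 939. Multiples of 5: 375. Of both (lcm=10): 187.
By inclusion-exclusion: 939 + 375 - 187.

Final answer: 1127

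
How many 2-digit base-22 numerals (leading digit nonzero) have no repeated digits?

First digit: 21 (nonzero). Second: 21 (not first). Third: 20, etc.
Total: 21 x 21.

Final answer: 441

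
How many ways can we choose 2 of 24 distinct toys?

C(24,2) = 24!/(2! x (24-2)!).

Final answer: C(24,2) = 276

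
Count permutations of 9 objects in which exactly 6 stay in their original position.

Choose which 6 elements are fixed: C(9,6) = 84.
Derange the remaining 3 using D(j) = (j-1)(D(j-1) + D(j-2)), D(0)=1, D(1)=0: D(2)=1, D(3)=2.
Total: 84 x 2.

Final answer: C(9,6) D(3) = 168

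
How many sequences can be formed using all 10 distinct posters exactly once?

The number of ways to arrange 10 distinct objects is 10!.

Final answer: 10! = 3628800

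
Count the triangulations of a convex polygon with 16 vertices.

This is counted by the nth Catalan number C_n. Here n = 16 - 2 = 14.
Using C_0 = 1 and C_(k+1) = C_k x 2(2k+1)/(k+2), build up term by term: C_1=1, C_2=2, C_3=5, C_4=14, C_5=42, C_6=132, C_7=429, C_8=1430, C_9=4862, C_10=16796, C_11=58786, C_12=208012, C_13=742900, C_14=2674440.

Final answer: C_{14} = 2674440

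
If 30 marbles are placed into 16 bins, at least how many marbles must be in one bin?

By the pigeonhole principle: ceiling(30/16).

Final answer: 2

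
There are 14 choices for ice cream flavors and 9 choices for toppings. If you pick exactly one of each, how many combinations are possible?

By the multiplication principle: 14 x 9.

Final answer: 126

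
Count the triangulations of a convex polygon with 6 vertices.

This is a standard Catalan-number count: the answer is C_n. Here n = 6 - 2 = 4.
C_n = C(2n,n)/(n+1), so C_{4} = C(8,4)/5 = 70/5.

Final answer: C_{4} = 14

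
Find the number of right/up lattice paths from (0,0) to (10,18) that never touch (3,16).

Total paths to (10,18): C(28,18) = 13123110.
Paths through (3,16): C(19,16) x C(9,2) = 34884.
Avoiding (3,16): 13123110 - 34884.

Final answer: 13088226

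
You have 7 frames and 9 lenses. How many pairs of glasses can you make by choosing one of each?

By the multiplication principle: 7 x 9.

Final answer: 63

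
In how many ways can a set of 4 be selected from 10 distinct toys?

C(10,4) = 10!/(4! x 6!).

Final answer: \binom{10}{4} = 210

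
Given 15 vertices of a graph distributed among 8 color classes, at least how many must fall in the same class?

By pigeonhole with 15 objects and 8 categories: ceiling(15/8).

Final answer: 2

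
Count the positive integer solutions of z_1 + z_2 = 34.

Substitute z'_i = z_i - 1 (so z'_i >= 0). Then sum z'_i = 34 - 2 = 32.
Stars and bars: C(32+2-1, 2-1) = C(33,1).

Final answer: C(33,1) = 33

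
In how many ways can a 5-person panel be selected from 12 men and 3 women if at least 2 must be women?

Sum over valid woman counts:
C(3,2)C(12,3) = 660
C(3,3)C(12,2) = 66
Total: 660 + 66.

Final answer: 726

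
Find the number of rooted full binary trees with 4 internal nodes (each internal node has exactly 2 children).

This is a standard Catalan-number count: the answer is C_n. Here n = 4.
C_n = C(2n,n) - C(2n,n+1), so C_{4} = C(8,4) - C(8,5) = 70 - 56.

Final answer: C_{4} = 14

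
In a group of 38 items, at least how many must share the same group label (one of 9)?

There are 9 possible values for group label (one of 9). With 38 items and 9 categories, by pigeonhole: ceiling(38/9).

Final answer: 5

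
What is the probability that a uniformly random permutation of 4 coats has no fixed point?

D(n) = (n-1)(D(n-1) + D(n-2)), D(0)=1, D(1)=0.
Building up: D(2)=1, D(3)=2, D(4)=9.
Total arrangements: 4! = 24.
Probability = D(4)/4! = 3/8.

Final answer: D(4)/4! = 9/24 = 0.375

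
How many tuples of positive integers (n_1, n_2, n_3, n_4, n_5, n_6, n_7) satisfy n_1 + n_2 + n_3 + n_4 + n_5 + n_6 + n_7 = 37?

Substitute n'_i = n_i - 1 (so n'_i >= 0). Then sum n'_i = 37 - 7 = 30.
Stars and bars: C(30+7-1, 7-1) = C(36,6).

Final answer: C(36,6) = 1947792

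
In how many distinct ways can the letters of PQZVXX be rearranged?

Letters (P:1, Q:1, V:1, X:2, Z:1). Total letters: 6.
Permutations = 6!/(2!).

Final answer: 360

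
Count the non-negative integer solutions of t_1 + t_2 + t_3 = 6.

Stars and bars with 6 stars and 2 bars:
C(6+3-1, 3-1) = C(8,2).

Final answer: C(8,2) = 28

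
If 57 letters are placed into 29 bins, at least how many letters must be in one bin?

By the pigeonhole principle: ceiling(57/29).

Final answer: 2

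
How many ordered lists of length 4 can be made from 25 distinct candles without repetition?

P(25,4) = 25!/(25-4)! = 25!/21!.

Final answer: P(25,4) = 303600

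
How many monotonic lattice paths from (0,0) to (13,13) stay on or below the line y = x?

Total monotonic paths to (13,13): C(26,13) = 10400600.
Paths that cross above y=x (reflection bijection): C(26,14) = 9657700.
Valid Dyck paths: 10400600 - 9657700.
(Check: C(26,13) - C(26,14) = C(26,13)/14, the Catalan number C_{13}.)

Final answer: C_{13} = 742900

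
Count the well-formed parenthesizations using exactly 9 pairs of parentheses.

This is a standard Catalan-number count: the answer is C_n. Here n = 9 (pairs).
C_n = C(2n,n) - C(2n,n+1), so C_{9} = C(18,9) - C(18,10) = 48620 - 43758.

Final answer: C_{9} = 4862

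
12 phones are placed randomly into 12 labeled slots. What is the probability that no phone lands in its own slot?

Use the recurrence D(n) = (n-1)(D(n-1) + D(n-2)) with D(0)=1, D(1)=0.
Building up: D(2)=1, D(3)=2, D(4)=9, D(5)=44, D(6)=265, D(7)=1854, D(8)=14833, D(9)=133496, D(10)=1334961, D(11)=14684570, D(12)=176214841.
Total arrangements: 12! = 479001600.
Probability = D(12)/12! = 16019531/43545600.

Final answer: D(12)/12! = 176214841/479001600 = 0.367879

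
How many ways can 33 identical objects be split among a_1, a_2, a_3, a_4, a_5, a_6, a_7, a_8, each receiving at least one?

Substitute a'_i = a_i - 1 (so a'_i >= 0). Then sum a'_i = 33 - 8 = 25.
Stars and bars: C(25+8-1, 8-1) = C(32,7).

Final answer: C(32,7) = 3365856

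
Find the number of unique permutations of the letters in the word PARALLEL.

Letters (A:2, E:1, L:3, P:1, R:1). Total letters: 8.
Permutations = 8!/(3! x 2!).

Final answer: 3360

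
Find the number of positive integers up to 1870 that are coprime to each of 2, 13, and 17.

|div by 2|=935, |div by 13|=143, |div by 17|=110.
|div by 2&13|=71, |div by 2&17|=55, |div by 13&17|=8, |div by all|=4.
By inclusion-exclusion, divisible by at least one: 935+143+110-71-55-8+4 = 1058.
Not divisible by any: 1870 - 1058.

Final answer: 812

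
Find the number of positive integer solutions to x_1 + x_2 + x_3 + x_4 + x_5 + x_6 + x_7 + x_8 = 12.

Substitute x'_i = x_i - 1 (so x'_i >= 0). Then sum x'_i = 12 - 8 = 4.
Stars and bars: C(4+8-1, 8-1) = C(11,7).

Final answer: C(11,7) = 330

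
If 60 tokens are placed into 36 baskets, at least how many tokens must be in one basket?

By the pigeonhole principle: ceiling(60/36).

Final answer: 2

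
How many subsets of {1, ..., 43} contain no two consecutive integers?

Let a(n) count such subsets of {1, ..., n}. Either n is excluded (a(n-1) ways) or n is included, forcing n-1 out (a(n-2) ways), so a(n) = a(n-1) + a(n-2) with a(1)=2, a(2)=3.
Iterating the recurrence: a(1)=2, a(2)=3, a(3)=5, a(4)=8, a(5)=13, a(6)=21, a(7)=34, a(8)=55, a(9)=89, a(10)=144, a(11)=233, a(12)=377, a(13)=610, a(14)=987, a(15)=1597, a(16)=2584, a(17)=4181, a(18)=6765, a(19)=10946, a(20)=17711, a(21)=28657, a(22)=46368, a(23)=75025, a(24)=121393, a(25)=196418, a(26)=317811, a(27)=514229, a(28)=832040, a(29)=1346269, a(30)=2178309, a(31)=3524578, a(32)=5702887, a(33)=9227465, a(34)=14930352, a(35)=24157817, a(36)=39088169, a(37)=63245986, a(38)=102334155, a(39)=165580141, a(40)=267914296, a(41)=433494437, a(42)=701408733, a(43)=1134903170.

Final answer: 1134903170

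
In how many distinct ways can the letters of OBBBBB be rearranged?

Letters (B:5, O:1). Total letters: 6.
Permutations = 6!/(5!).

Final answer: 6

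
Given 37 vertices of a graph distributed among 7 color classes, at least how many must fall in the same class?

By pigeonhole with 37 objects and 7 categories: ceiling(37/7).

Final answer: 6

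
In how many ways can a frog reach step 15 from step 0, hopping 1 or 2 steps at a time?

Let f(n) count the ways. The last step is size 1 or 2, so f(n) = f(n-1) + f(n-2) with f(1)=1, f(2)=2.
Computing successive values: f(1)=1, f(2)=2, f(3)=3, f(4)=5, f(5)=8, f(6)=13, f(7)=21, f(8)=34, f(9)=55, f(10)=89, f(11)=144, f(12)=233, f(13)=377, f(14)=610, f(15)=987.

Final answer: 987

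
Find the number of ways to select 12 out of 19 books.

C(19,12) = 19!/(12! x 7!).

Final answer: \binom{19}{12} = 50388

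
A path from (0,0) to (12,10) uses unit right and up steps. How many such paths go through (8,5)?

Paths (0,0)->(8,5): C(13,5) = 1287.
Paths (8,5)->(12,10): C(9,5) = 126.
By multiplication principle: 1287 x 126.

Final answer: 162162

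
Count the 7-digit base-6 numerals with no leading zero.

Leading digit: 5 options (nonzero). Other 6 digit(s): 6 options each.
Total: 5 x 6^6.

Final answer: 233280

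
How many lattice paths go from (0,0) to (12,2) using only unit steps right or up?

Each path has 12 right steps and 2 up steps in some order (14 steps total).
Choose which 2 of the 14 steps are up: C(14,2).

Final answer: C(14,2) = 91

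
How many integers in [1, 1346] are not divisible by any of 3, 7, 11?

|div by 3|=448, |div by 7|=192, |div by 11|=122.
|div by 3&7|=64, |div by 3&11|=40, |div by 7&11|=17, |div by all|=5.
By inclusion-exclusion, divisible by at least one: 448+192+122-64-40-17+5 = 646.
Not divisible by any: 1346 - 646.

Final answer: 700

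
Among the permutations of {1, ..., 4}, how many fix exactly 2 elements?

Choose which 2 elements are fixed: C(4,2) = 6.
Derange the remaining 2 using D(j) = (j-1)(D(j-1) + D(j-2)), D(0)=1, D(1)=0: D(2)=1.
Total: 6 x 1.

Final answer: C(4,2) D(2) = 6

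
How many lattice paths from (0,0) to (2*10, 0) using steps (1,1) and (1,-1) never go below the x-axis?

Total monotonic paths to (10,10): C(20,10) = 184756.
A path is bad iff it touches y = x + 1; reflecting its initial segment maps bad paths bijectively onto all paths to (9,11), of which there are C(20,11) = 167960.
Valid Dyck paths: 184756 - 167960.
(Check: C(20,10) - C(20,11) = C(20,10)/11, the Catalan number C_{10}.)

Final answer: C_{10} = 16796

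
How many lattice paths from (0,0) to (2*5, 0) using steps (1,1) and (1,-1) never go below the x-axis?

Total monotonic paths to (5,5): C(10,5) = 252.
A path is bad iff it touches y = x + 1; reflecting its initial segment maps bad paths bijectively onto all paths to (4,6), of which there are C(10,6) = 210.
Valid Dyck paths: 252 - 210.
(Equivalently, C_{5} = C(10,5)/6 = 252/6.)

Final answer: C_{5} = 42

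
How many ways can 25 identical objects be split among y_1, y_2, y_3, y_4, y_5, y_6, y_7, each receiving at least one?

Substitute y'_i = y_i - 1 (so y'_i >= 0). Then sum y'_i = 25 - 7 = 18.
Stars and bars: C(18+7-1, 7-1) = C(24,6).

Final answer: C(24,6) = 134596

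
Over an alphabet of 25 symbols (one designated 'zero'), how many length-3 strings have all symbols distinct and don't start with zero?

First digit: 24 (nonzero). Second: 24 (not first). Third: 23, etc.
Total: 24 x 24 x 23.

Final answer: 13248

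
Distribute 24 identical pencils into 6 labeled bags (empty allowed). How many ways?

Stars and bars: C(n+k-1, k-1) = C(29,5).

Final answer: C(29,5) = 118755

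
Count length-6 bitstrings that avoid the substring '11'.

A valid string ends in 0 (append to any length-(n-1) valid string) or in 01 (append to any length-(n-2) valid string), so a(n) = a(n-1) + a(n-2) with a(1)=2, a(2)=3.
Building up term by term: a(1)=2, a(2)=3, a(3)=5, a(4)=8, a(5)=13, a(6)=21.

Final answer: 21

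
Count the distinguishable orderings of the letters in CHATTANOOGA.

Letters (A:3, C:1, G:1, H:1, N:1, O:2, T:2). Total letters: 11.
Permutations = 11!/(3! x 2! x 2!).

Final answer: 1663200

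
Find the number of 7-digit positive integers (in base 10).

These are the integers in [10^6, 10^7), so the count is 10^7 - 10^6 = 9 x 10^6.

Final answer: 9000000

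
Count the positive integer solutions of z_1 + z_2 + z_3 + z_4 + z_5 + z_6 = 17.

Substitute z'_i = z_i - 1 (so z'_i >= 0). Then sum z'_i = 17 - 6 = 11.
Stars and bars: C(11+6-1, 6-1) = C(16,5).

Final answer: C(16,5) = 4368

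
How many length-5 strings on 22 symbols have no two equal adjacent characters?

First character: 22 choices. Each subsequent: 21 choices (must differ from the previous one).
Total: 22 x 21^4.

Final answer: 22 x 21^{4} = 4278582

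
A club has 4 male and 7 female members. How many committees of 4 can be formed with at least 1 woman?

Sum over valid woman counts:
C(7,1)C(4,3) = 28
C(7,2)C(4,2) = 126
C(7,3)C(4,1) = 140
C(7,4)C(4,0) = 35
Total: 28 + 126 + 140 + 35.

Final answer: 329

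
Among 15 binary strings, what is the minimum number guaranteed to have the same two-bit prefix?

There are 4 possible values for two-bit prefix. With 15 binary strings and 4 categories, by pigeonhole: ceiling(15/4).

Final answer: 4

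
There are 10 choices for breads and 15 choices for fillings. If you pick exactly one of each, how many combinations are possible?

By the multiplication principle: 10 x 15.

Final answer: 150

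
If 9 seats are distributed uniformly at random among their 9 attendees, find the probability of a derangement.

Use the recurrence D(n) = (n-1)(D(n-1) + D(n-2)) with D(0)=1, D(1)=0.
Building up: D(2)=1, D(3)=2, D(4)=9, D(5)=44, D(6)=265, D(7)=1854, D(8)=14833, D(9)=133496.
Total arrangements: 9! = 362880.
Probability = D(9)/9! = 16687/45360.

Final answer: D(9)/9! = 133496/362880 = 0.367879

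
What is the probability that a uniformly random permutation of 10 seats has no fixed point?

Use the recurrence D(n) = (n-1)(D(n-1) + D(n-2)) with D(0)=1, D(1)=0.
Building up: D(2)=1, D(3)=2, D(4)=9, D(5)=44, D(6)=265, D(7)=1854, D(8)=14833, D(9)=133496, D(10)=1334961.
Total arrangements: 10! = 3628800.
Probability = D(10)/10! = 16481/44800.

Final answer: D(10)/10! = 1334961/3628800 = 0.367879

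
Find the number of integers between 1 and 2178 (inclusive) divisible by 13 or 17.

Multiples of 13: 167. Multiples of 17: 128. Of both (lcm=221): 9.
By inclusion-exclusion: 167 + 128 - 9.

Final answer: 286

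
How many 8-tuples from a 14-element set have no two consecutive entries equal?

First character: 14 choices. Each subsequent: 13 choices (must differ from the previous one).
Total: 14 x 13^7.

Final answer: 14 x 13^{7} = 878479238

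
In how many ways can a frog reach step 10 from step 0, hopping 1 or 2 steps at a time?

Let f(n) count the ways. The last step is size 1 or 2, so f(n) = f(n-1) + f(n-2) with f(1)=1, f(2)=2.
Computing successive values: f(1)=1, f(2)=2, f(3)=3, f(4)=5, f(5)=8, f(6)=13, f(7)=21, f(8)=34, f(9)=55, f(10)=89.

Final answer: 89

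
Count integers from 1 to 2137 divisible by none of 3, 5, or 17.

|div by 3|=712, |div by 5|=427, |div by 17|=125.
|div by 3&5|=142, |div by 3&17|=41, |div by 5&17|=25, |div by all|=8.
By inclusion-exclusion, divisible by at least one: 712+427+125-142-41-25+8 = 1064.
Not divisible by any: 2137 - 1064.

Final answer: 1073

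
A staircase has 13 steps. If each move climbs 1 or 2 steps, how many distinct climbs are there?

Let f(n) be the number of climbs. Removing the last move (1 or 2 steps) gives f(n) = f(n-1) + f(n-2); base cases f(1)=1, f(2)=2.
Computing successive values: f(1)=1, f(2)=2, f(3)=3, f(4)=5, f(5)=8, f(6)=13, f(7)=21, f(8)=34, f(9)=55, f(10)=89, f(11)=144, f(12)=233, f(13)=377.

Final answer: 377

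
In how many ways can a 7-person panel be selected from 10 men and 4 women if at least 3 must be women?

Sum over valid woman counts:
C(4,3)C(10,4) = 840
C(4,4)C(10,3) = 120
Total: 840 + 120.

Final answer: 960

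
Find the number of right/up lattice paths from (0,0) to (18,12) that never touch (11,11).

Total paths to (18,12): C(30,12) = 86493225.
Paths through (11,11): C(22,11) x C(8,1) = 5643456.
Avoiding (11,11): 86493225 - 5643456.

Final answer: 80849769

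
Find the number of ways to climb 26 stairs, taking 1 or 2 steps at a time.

Condition on the final move: it is a 1-step (f(n-1) ways to get there) or a 2-step (f(n-2) ways), so f(n) = f(n-1) + f(n-2), with f(1)=1, f(2)=2.
Building up term by term: f(1)=1, f(2)=2, f(3)=3, f(4)=5, f(5)=8, f(6)=13, f(7)=21, f(8)=34, f(9)=55, f(10)=89, f(11)=144, f(12)=233, f(13)=377, f(14)=610, f(15)=987, f(16)=1597, f(17)=2584, f(18)=4181, f(19)=6765, f(20)=10946, f(21)=17711, f(22)=28657, f(23)=46368, f(24)=75025, f(25)=121393, f(26)=196418.

Final answer: 196418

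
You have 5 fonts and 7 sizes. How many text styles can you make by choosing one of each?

By the multiplication principle: 5 x 7.

Final answer: 35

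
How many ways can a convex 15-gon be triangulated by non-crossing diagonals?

This is counted by the nth Catalan number C_n. Here n = 15 - 2 = 13.
C_n = C(2n,n)/(n+1), so C_{13} = C(26,13)/14 = 10400600/14.

Final answer: C_{13} = 742900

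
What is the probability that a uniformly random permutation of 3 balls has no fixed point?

Derangements satisfy D(n) = (n-1)(D(n-1) + D(n-2)), starting from D(0)=1, D(1)=0.
Building up: D(2)=1, D(3)=2.
Total arrangements: 3! = 6.
Probability = D(3)/3! = 1/3.

Final answer: D(3)/3! = 2/6 = 0.333333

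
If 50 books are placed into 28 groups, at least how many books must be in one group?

By the pigeonhole principle: ceiling(50/28).

Final answer: 2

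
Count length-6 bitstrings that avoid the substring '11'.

A valid string ends in 0 (append to any length-(n-1) valid string) or in 01 (append to any length-(n-2) valid string), so a(n) = a(n-1) + a(n-2) with a(1)=2, a(2)=3.
Iterating the recurrence: a(1)=2, a(2)=3, a(3)=5, a(4)=8, a(5)=13, a(6)=21.

Final answer: 21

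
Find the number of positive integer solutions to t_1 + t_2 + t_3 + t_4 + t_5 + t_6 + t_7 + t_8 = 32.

Substitute t'_i = t_i - 1 (so t'_i >= 0). Then sum t'_i = 32 - 8 = 24.
Stars and bars: C(24+8-1, 8-1) = C(31,7).

Final answer: C(31,7) = 2629575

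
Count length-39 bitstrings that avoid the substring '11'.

Let a(n) count valid strings. If the last bit is 0 the prefix is any valid string of length n-1; if it is 1 the string must end in 01 with a valid prefix of length n-2. So a(n) = a(n-1) + a(n-2), a(1)=2, a(2)=3.
Computing successive values: a(1)=2, a(2)=3, a(3)=5, a(4)=8, a(5)=13, a(6)=21, a(7)=34, a(8)=55, a(9)=89, a(10)=144, a(11)=233, a(12)=377, a(13)=610, a(14)=987, a(15)=1597, a(16)=2584, a(17)=4181, a(18)=6765, a(19)=10946, a(20)=17711, a(21)=28657, a(22)=46368, a(23)=75025, a(24)=121393, a(25)=196418, a(26)=317811, a(27)=514229, a(28)=832040, a(29)=1346269, a(30)=2178309, a(31)=3524578, a(32)=5702887, a(33)=9227465, a(34)=14930352, a(35)=24157817, a(36)=39088169, a(37)=63245986, a(38)=102334155, a(39)=165580141.

Final answer: 165580141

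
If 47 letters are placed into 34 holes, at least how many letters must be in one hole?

By the pigeonhole principle: ceiling(47/34).

Final answer: 2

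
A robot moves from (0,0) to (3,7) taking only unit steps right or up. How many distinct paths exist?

Each path has 3 right steps and 7 up steps in some order (10 steps total).
Choose which 7 of the 10 steps are up: C(10,7).

Final answer: C(10,7) = 120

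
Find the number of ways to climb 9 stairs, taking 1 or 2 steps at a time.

Let f(n) count the ways. The last step is size 1 or 2, so f(n) = f(n-1) + f(n-2) with f(1)=1, f(2)=2.
Computing successive values: f(1)=1, f(2)=2, f(3)=3, f(4)=5, f(5)=8, f(6)=13, f(7)=21, f(8)=34, f(9)=55.

Final answer: 55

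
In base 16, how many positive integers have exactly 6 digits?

These are the integers in [16^5, 16^6), so the count is 16^6 - 16^5 = 15 x 16^5.

Final answer: 15728640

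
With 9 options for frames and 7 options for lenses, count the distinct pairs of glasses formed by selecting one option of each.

By the multiplication principle: 9 x 7.

Final answer: 63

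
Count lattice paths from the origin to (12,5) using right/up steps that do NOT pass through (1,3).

Total paths to (12,5): C(17,5) = 6188.
Paths through (1,3): C(4,3) x C(13,2) = 312.
Avoiding (1,3): 6188 - 312.

Final answer: 5876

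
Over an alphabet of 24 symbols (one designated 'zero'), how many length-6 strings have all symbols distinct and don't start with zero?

First digit: 23 (nonzero). Second: 23 (not first). Third: 22, etc.
Total: 23 x 23 x 22 x 21 x 20 x 19.

Final answer: 92871240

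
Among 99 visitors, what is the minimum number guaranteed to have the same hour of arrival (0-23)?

There are 24 possible values for hour of arrival (0-23). With 99 visitors and 24 categories, by pigeonhole: ceiling(99/24).

Final answer: 5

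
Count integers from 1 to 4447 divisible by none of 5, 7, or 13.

|div by 5|=889, |div by 7|=635, |div by 13|=342.
|div by 5&7|=127, |div by 5&13|=68, |div by 7&13|=48, |div by all|=9.
By inclusion-exclusion, divisible by at least one: 889+635+342-127-68-48+9 = 1632.
Not divisible by any: 4447 - 1632.

Final answer: 2815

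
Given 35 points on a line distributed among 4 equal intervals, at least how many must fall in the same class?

By pigeonhole with 35 objects and 4 categories: ceiling(35/4).

Final answer: 9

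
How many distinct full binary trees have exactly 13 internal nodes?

This is a standard Catalan-number count: the answer is C_n. Here n = 13.
C_n = C(2n,n)/(n+1), so C_{13} = C(26,13)/14 = 10400600/14.

Final answer: C_{13} = 742900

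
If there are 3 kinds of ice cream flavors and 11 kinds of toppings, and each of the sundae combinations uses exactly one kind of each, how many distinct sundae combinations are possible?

By the multiplication principle: 3 x 11.

Final answer: 33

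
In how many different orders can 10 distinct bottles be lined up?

The number of ways to arrange 10 distinct objects is 10!.

Final answer: 10! = 3628800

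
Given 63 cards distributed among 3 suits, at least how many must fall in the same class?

By pigeonhole with 63 objects and 3 categories: ceiling(63/3).

Final answer: 21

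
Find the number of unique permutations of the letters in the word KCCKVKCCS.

Letters (C:4, K:3, S:1, V:1). Total letters: 9.
Permutations = 9!/(4! x 3!).

Final answer: 2520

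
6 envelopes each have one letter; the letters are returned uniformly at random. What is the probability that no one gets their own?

D(n) = (n-1)(D(n-1) + D(n-2)), D(0)=1, D(1)=0.
Building up: D(2)=1, D(3)=2, D(4)=9, D(5)=44, D(6)=265.
Total arrangements: 6! = 720.
Probability = D(6)/6! = 53/144.

Final answer: D(6)/6! = 265/720 = 0.368056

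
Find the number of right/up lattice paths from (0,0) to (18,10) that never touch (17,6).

Total paths to (18,10): C(28,10) = 13123110.
Paths through (17,6): C(23,6) x C(5,4) = 504735.
Avoiding (17,6): 13123110 - 504735.

Final answer: 12618375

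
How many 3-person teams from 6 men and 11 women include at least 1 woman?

Sum over valid woman counts:
C(11,1)C(6,2) = 165
C(11,2)C(6,1) = 330
C(11,3)C(6,0) = 165
Total: 165 + 330 + 165.

Final answer: 660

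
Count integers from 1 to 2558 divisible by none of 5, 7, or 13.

|div by 5|=511, |div by 7|=365, |div by 13|=196.
|div by 5&7|=73, |div by 5&13|=39, |div by 7&13|=28, |div by all|=5.
By inclusion-exclusion, divisible by at least one: 511+365+196-73-39-28+5 = 937.
Not divisible by any: 2558 - 937.

Final answer: 1621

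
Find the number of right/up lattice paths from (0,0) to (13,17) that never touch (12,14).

Total paths to (13,17): C(30,17) = 119759850.
Paths through (12,14): C(26,14) x C(4,3) = 38630800.
Avoiding (12,14): 119759850 - 38630800.

Final answer: 81129050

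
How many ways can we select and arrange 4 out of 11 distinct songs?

P(11,4) = 11!/(11-4)! = 11!/7!.

Final answer: P(11,4) = 7920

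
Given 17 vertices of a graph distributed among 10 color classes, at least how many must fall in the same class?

By pigeonhole with 17 objects and 10 categories: ceiling(17/10).

Final answer: 2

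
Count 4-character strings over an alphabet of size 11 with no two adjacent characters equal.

Let g(n) count such strings. g(1) = 11, and each valid string of length n-1 extends in 10 ways (any symbol but the last), so g(n) = 10 g(n-1).
Total: g(4) = 11 x 10^3.

Final answer: 11 x 10^{3} = 11000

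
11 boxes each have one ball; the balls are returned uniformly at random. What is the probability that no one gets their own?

D(n) = (n-1)(D(n-1) + D(n-2)), D(0)=1, D(1)=0.
Building up: D(2)=1, D(3)=2, D(4)=9, D(5)=44, D(6)=265, D(7)=1854, D(8)=14833, D(9)=133496, D(10)=1334961, D(11)=14684570.
Total arrangements: 11! = 39916800.
Probability = D(11)/11! = 1468457/3991680.

Final answer: D(11)/11! = 14684570/39916800 = 0.367879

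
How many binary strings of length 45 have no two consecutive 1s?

Classify by the final bit: ...0 gives a(n-1) strings, ...01 gives a(n-2) strings. Thus a(n) = a(n-1) + a(n-2) with a(1)=2, a(2)=3.
Computing successive values: a(1)=2, a(2)=3, a(3)=5, a(4)=8, a(5)=13, a(6)=21, a(7)=34, a(8)=55, a(9)=89, a(10)=144, a(11)=233, a(12)=377, a(13)=610, a(14)=987, a(15)=1597, a(16)=2584, a(17)=4181, a(18)=6765, a(19)=10946, a(20)=17711, a(21)=28657, a(22)=46368, a(23)=75025, a(24)=121393, a(25)=196418, a(26)=317811, a(27)=514229, a(28)=832040, a(29)=1346269, a(30)=2178309, a(31)=3524578, a(32)=5702887, a(33)=9227465, a(34)=14930352, a(35)=24157817, a(36)=39088169, a(37)=63245986, a(38)=102334155, a(39)=165580141, a(40)=267914296, a(41)=433494437, a(42)=701408733, a(43)=1134903170, a(44)=1836311903, a(45)=2971215073.

Final answer: 2971215073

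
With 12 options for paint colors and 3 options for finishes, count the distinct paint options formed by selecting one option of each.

By the multiplication principle: 12 x 3.

Final answer: 36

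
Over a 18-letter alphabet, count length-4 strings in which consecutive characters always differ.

First character: 18 choices. Each subsequent: 17 choices (must differ from the previous one).
Total: 18 x 17^3.

Final answer: 18 x 17^{3} = 88434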